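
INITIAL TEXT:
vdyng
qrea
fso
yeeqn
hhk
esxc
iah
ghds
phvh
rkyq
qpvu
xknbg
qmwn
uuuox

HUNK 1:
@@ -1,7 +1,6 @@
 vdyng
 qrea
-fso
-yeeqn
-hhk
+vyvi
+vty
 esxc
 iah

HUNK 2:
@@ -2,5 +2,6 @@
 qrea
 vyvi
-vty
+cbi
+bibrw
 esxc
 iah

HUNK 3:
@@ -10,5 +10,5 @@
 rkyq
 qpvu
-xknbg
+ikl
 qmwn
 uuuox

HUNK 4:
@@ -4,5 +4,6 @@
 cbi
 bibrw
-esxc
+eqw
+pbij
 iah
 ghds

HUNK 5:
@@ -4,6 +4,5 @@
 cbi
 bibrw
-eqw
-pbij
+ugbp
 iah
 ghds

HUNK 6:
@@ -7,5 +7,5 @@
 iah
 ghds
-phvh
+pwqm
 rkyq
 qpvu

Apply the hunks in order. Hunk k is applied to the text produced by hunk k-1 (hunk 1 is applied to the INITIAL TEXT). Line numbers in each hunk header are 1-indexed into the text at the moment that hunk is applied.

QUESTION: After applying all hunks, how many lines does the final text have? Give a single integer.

Answer: 14

Derivation:
Hunk 1: at line 1 remove [fso,yeeqn,hhk] add [vyvi,vty] -> 13 lines: vdyng qrea vyvi vty esxc iah ghds phvh rkyq qpvu xknbg qmwn uuuox
Hunk 2: at line 2 remove [vty] add [cbi,bibrw] -> 14 lines: vdyng qrea vyvi cbi bibrw esxc iah ghds phvh rkyq qpvu xknbg qmwn uuuox
Hunk 3: at line 10 remove [xknbg] add [ikl] -> 14 lines: vdyng qrea vyvi cbi bibrw esxc iah ghds phvh rkyq qpvu ikl qmwn uuuox
Hunk 4: at line 4 remove [esxc] add [eqw,pbij] -> 15 lines: vdyng qrea vyvi cbi bibrw eqw pbij iah ghds phvh rkyq qpvu ikl qmwn uuuox
Hunk 5: at line 4 remove [eqw,pbij] add [ugbp] -> 14 lines: vdyng qrea vyvi cbi bibrw ugbp iah ghds phvh rkyq qpvu ikl qmwn uuuox
Hunk 6: at line 7 remove [phvh] add [pwqm] -> 14 lines: vdyng qrea vyvi cbi bibrw ugbp iah ghds pwqm rkyq qpvu ikl qmwn uuuox
Final line count: 14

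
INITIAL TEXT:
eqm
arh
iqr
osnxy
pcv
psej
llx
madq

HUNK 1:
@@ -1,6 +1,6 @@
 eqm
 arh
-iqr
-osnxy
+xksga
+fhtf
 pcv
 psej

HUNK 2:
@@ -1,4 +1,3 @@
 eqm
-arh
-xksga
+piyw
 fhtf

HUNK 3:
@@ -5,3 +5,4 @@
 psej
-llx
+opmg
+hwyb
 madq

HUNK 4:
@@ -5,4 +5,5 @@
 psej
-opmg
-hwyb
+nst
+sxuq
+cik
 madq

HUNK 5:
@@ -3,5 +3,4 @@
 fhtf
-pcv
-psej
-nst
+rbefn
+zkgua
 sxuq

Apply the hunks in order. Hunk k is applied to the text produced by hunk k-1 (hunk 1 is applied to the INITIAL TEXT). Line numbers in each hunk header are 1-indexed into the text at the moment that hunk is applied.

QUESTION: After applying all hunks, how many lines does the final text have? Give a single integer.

Answer: 8

Derivation:
Hunk 1: at line 1 remove [iqr,osnxy] add [xksga,fhtf] -> 8 lines: eqm arh xksga fhtf pcv psej llx madq
Hunk 2: at line 1 remove [arh,xksga] add [piyw] -> 7 lines: eqm piyw fhtf pcv psej llx madq
Hunk 3: at line 5 remove [llx] add [opmg,hwyb] -> 8 lines: eqm piyw fhtf pcv psej opmg hwyb madq
Hunk 4: at line 5 remove [opmg,hwyb] add [nst,sxuq,cik] -> 9 lines: eqm piyw fhtf pcv psej nst sxuq cik madq
Hunk 5: at line 3 remove [pcv,psej,nst] add [rbefn,zkgua] -> 8 lines: eqm piyw fhtf rbefn zkgua sxuq cik madq
Final line count: 8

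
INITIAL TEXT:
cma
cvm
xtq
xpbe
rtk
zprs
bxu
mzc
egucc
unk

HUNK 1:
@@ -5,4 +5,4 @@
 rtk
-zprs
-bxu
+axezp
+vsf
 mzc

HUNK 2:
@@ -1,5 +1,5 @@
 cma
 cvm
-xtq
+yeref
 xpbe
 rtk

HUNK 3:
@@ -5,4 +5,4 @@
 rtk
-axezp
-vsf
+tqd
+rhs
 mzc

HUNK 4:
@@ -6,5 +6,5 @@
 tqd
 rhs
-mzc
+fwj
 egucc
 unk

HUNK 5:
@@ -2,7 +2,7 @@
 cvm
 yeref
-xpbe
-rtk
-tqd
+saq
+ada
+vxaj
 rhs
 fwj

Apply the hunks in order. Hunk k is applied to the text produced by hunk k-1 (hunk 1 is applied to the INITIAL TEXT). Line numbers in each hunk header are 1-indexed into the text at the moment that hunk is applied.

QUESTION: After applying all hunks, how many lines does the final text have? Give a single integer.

Answer: 10

Derivation:
Hunk 1: at line 5 remove [zprs,bxu] add [axezp,vsf] -> 10 lines: cma cvm xtq xpbe rtk axezp vsf mzc egucc unk
Hunk 2: at line 1 remove [xtq] add [yeref] -> 10 lines: cma cvm yeref xpbe rtk axezp vsf mzc egucc unk
Hunk 3: at line 5 remove [axezp,vsf] add [tqd,rhs] -> 10 lines: cma cvm yeref xpbe rtk tqd rhs mzc egucc unk
Hunk 4: at line 6 remove [mzc] add [fwj] -> 10 lines: cma cvm yeref xpbe rtk tqd rhs fwj egucc unk
Hunk 5: at line 2 remove [xpbe,rtk,tqd] add [saq,ada,vxaj] -> 10 lines: cma cvm yeref saq ada vxaj rhs fwj egucc unk
Final line count: 10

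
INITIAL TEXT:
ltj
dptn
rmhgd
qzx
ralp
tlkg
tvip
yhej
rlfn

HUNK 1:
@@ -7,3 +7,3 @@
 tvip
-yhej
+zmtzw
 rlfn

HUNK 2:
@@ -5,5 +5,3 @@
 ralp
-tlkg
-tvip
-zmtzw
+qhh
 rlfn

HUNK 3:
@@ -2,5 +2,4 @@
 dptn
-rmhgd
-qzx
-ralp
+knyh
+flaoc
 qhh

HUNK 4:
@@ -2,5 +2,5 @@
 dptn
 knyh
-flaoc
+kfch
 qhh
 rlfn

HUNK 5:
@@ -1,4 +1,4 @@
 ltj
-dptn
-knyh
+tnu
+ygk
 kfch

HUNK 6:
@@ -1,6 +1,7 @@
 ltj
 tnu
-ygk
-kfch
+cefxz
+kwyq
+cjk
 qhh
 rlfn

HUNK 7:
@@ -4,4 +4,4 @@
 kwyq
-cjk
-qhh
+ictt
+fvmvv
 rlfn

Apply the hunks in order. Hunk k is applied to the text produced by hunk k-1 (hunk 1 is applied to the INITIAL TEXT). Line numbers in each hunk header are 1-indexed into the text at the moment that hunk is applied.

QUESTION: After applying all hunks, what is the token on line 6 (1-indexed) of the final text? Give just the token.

Hunk 1: at line 7 remove [yhej] add [zmtzw] -> 9 lines: ltj dptn rmhgd qzx ralp tlkg tvip zmtzw rlfn
Hunk 2: at line 5 remove [tlkg,tvip,zmtzw] add [qhh] -> 7 lines: ltj dptn rmhgd qzx ralp qhh rlfn
Hunk 3: at line 2 remove [rmhgd,qzx,ralp] add [knyh,flaoc] -> 6 lines: ltj dptn knyh flaoc qhh rlfn
Hunk 4: at line 2 remove [flaoc] add [kfch] -> 6 lines: ltj dptn knyh kfch qhh rlfn
Hunk 5: at line 1 remove [dptn,knyh] add [tnu,ygk] -> 6 lines: ltj tnu ygk kfch qhh rlfn
Hunk 6: at line 1 remove [ygk,kfch] add [cefxz,kwyq,cjk] -> 7 lines: ltj tnu cefxz kwyq cjk qhh rlfn
Hunk 7: at line 4 remove [cjk,qhh] add [ictt,fvmvv] -> 7 lines: ltj tnu cefxz kwyq ictt fvmvv rlfn
Final line 6: fvmvv

Answer: fvmvv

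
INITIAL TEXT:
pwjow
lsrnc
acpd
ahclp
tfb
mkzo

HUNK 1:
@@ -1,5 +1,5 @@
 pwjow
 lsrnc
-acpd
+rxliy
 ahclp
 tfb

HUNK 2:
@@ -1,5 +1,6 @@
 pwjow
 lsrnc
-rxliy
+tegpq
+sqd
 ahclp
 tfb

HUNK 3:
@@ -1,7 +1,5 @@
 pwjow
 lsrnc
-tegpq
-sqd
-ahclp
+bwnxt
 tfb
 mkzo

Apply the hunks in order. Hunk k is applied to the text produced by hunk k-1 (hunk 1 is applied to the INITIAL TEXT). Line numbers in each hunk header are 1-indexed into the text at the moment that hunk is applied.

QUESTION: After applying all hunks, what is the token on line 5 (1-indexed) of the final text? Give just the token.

Hunk 1: at line 1 remove [acpd] add [rxliy] -> 6 lines: pwjow lsrnc rxliy ahclp tfb mkzo
Hunk 2: at line 1 remove [rxliy] add [tegpq,sqd] -> 7 lines: pwjow lsrnc tegpq sqd ahclp tfb mkzo
Hunk 3: at line 1 remove [tegpq,sqd,ahclp] add [bwnxt] -> 5 lines: pwjow lsrnc bwnxt tfb mkzo
Final line 5: mkzo

Answer: mkzo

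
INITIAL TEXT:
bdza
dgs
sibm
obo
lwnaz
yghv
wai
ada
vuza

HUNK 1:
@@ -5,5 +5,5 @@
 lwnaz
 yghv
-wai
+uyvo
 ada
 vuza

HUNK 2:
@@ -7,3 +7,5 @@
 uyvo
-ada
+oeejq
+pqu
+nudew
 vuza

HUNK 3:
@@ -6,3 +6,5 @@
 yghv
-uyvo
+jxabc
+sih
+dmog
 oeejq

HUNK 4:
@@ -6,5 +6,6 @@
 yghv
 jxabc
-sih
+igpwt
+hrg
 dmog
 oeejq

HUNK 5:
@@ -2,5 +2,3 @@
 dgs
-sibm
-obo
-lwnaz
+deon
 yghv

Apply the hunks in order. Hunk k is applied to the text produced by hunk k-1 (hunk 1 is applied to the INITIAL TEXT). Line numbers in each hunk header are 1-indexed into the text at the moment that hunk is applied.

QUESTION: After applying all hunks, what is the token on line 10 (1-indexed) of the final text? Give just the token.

Answer: pqu

Derivation:
Hunk 1: at line 5 remove [wai] add [uyvo] -> 9 lines: bdza dgs sibm obo lwnaz yghv uyvo ada vuza
Hunk 2: at line 7 remove [ada] add [oeejq,pqu,nudew] -> 11 lines: bdza dgs sibm obo lwnaz yghv uyvo oeejq pqu nudew vuza
Hunk 3: at line 6 remove [uyvo] add [jxabc,sih,dmog] -> 13 lines: bdza dgs sibm obo lwnaz yghv jxabc sih dmog oeejq pqu nudew vuza
Hunk 4: at line 6 remove [sih] add [igpwt,hrg] -> 14 lines: bdza dgs sibm obo lwnaz yghv jxabc igpwt hrg dmog oeejq pqu nudew vuza
Hunk 5: at line 2 remove [sibm,obo,lwnaz] add [deon] -> 12 lines: bdza dgs deon yghv jxabc igpwt hrg dmog oeejq pqu nudew vuza
Final line 10: pqu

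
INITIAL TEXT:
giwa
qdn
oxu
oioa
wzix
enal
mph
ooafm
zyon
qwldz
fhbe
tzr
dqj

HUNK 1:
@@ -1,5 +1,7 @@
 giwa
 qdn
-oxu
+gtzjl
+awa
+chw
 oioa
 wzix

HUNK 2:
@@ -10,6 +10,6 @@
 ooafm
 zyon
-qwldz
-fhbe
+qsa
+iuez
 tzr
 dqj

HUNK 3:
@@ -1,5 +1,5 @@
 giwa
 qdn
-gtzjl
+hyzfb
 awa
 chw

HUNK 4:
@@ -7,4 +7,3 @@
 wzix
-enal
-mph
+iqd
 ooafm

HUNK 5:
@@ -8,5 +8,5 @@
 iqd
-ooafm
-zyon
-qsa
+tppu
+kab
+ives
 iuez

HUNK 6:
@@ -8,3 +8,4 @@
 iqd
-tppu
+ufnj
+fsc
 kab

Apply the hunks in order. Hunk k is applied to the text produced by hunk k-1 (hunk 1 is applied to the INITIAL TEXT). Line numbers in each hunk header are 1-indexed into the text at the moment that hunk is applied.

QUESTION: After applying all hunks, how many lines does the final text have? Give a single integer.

Hunk 1: at line 1 remove [oxu] add [gtzjl,awa,chw] -> 15 lines: giwa qdn gtzjl awa chw oioa wzix enal mph ooafm zyon qwldz fhbe tzr dqj
Hunk 2: at line 10 remove [qwldz,fhbe] add [qsa,iuez] -> 15 lines: giwa qdn gtzjl awa chw oioa wzix enal mph ooafm zyon qsa iuez tzr dqj
Hunk 3: at line 1 remove [gtzjl] add [hyzfb] -> 15 lines: giwa qdn hyzfb awa chw oioa wzix enal mph ooafm zyon qsa iuez tzr dqj
Hunk 4: at line 7 remove [enal,mph] add [iqd] -> 14 lines: giwa qdn hyzfb awa chw oioa wzix iqd ooafm zyon qsa iuez tzr dqj
Hunk 5: at line 8 remove [ooafm,zyon,qsa] add [tppu,kab,ives] -> 14 lines: giwa qdn hyzfb awa chw oioa wzix iqd tppu kab ives iuez tzr dqj
Hunk 6: at line 8 remove [tppu] add [ufnj,fsc] -> 15 lines: giwa qdn hyzfb awa chw oioa wzix iqd ufnj fsc kab ives iuez tzr dqj
Final line count: 15

Answer: 15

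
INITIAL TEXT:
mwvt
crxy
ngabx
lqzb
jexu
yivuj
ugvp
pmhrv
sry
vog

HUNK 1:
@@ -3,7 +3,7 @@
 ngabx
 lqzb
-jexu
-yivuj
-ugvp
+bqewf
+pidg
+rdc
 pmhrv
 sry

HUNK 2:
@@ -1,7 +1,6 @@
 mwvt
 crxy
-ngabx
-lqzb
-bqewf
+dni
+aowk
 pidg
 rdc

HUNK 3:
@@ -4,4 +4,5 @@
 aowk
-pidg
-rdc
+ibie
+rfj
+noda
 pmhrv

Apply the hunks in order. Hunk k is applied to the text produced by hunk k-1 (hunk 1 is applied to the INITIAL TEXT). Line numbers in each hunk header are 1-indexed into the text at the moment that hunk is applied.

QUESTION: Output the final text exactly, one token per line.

Hunk 1: at line 3 remove [jexu,yivuj,ugvp] add [bqewf,pidg,rdc] -> 10 lines: mwvt crxy ngabx lqzb bqewf pidg rdc pmhrv sry vog
Hunk 2: at line 1 remove [ngabx,lqzb,bqewf] add [dni,aowk] -> 9 lines: mwvt crxy dni aowk pidg rdc pmhrv sry vog
Hunk 3: at line 4 remove [pidg,rdc] add [ibie,rfj,noda] -> 10 lines: mwvt crxy dni aowk ibie rfj noda pmhrv sry vog

Answer: mwvt
crxy
dni
aowk
ibie
rfj
noda
pmhrv
sry
vog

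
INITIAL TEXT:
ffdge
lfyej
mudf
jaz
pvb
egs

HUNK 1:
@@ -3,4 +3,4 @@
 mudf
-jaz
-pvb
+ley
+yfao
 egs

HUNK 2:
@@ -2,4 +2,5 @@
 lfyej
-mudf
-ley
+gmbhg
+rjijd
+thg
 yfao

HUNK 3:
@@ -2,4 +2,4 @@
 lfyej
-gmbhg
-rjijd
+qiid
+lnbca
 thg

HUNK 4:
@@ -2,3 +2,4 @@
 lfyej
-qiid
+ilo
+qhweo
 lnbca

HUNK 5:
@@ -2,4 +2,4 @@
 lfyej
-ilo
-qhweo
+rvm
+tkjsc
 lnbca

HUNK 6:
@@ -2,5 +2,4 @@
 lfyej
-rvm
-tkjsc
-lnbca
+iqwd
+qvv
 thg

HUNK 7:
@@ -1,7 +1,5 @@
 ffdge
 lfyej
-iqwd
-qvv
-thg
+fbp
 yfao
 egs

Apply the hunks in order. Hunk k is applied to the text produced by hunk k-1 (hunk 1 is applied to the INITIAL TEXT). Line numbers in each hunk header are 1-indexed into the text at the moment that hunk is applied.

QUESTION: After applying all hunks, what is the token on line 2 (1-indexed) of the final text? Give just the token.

Answer: lfyej

Derivation:
Hunk 1: at line 3 remove [jaz,pvb] add [ley,yfao] -> 6 lines: ffdge lfyej mudf ley yfao egs
Hunk 2: at line 2 remove [mudf,ley] add [gmbhg,rjijd,thg] -> 7 lines: ffdge lfyej gmbhg rjijd thg yfao egs
Hunk 3: at line 2 remove [gmbhg,rjijd] add [qiid,lnbca] -> 7 lines: ffdge lfyej qiid lnbca thg yfao egs
Hunk 4: at line 2 remove [qiid] add [ilo,qhweo] -> 8 lines: ffdge lfyej ilo qhweo lnbca thg yfao egs
Hunk 5: at line 2 remove [ilo,qhweo] add [rvm,tkjsc] -> 8 lines: ffdge lfyej rvm tkjsc lnbca thg yfao egs
Hunk 6: at line 2 remove [rvm,tkjsc,lnbca] add [iqwd,qvv] -> 7 lines: ffdge lfyej iqwd qvv thg yfao egs
Hunk 7: at line 1 remove [iqwd,qvv,thg] add [fbp] -> 5 lines: ffdge lfyej fbp yfao egs
Final line 2: lfyej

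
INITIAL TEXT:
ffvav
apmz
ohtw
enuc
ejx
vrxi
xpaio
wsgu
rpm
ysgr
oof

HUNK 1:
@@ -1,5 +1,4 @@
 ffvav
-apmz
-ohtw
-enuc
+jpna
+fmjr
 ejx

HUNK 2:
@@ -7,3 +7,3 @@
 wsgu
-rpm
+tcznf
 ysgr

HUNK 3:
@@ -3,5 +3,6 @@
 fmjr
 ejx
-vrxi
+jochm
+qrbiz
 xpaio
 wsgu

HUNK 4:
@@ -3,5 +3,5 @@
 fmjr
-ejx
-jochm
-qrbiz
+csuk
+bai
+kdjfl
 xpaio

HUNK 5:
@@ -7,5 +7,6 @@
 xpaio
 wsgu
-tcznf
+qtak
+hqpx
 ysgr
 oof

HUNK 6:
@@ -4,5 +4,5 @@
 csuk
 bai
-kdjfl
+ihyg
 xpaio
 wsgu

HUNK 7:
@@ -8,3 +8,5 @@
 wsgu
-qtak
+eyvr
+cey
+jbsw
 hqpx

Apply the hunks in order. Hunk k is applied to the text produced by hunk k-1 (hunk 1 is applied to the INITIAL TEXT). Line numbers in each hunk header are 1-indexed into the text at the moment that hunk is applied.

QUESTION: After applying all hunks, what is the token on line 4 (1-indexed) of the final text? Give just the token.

Hunk 1: at line 1 remove [apmz,ohtw,enuc] add [jpna,fmjr] -> 10 lines: ffvav jpna fmjr ejx vrxi xpaio wsgu rpm ysgr oof
Hunk 2: at line 7 remove [rpm] add [tcznf] -> 10 lines: ffvav jpna fmjr ejx vrxi xpaio wsgu tcznf ysgr oof
Hunk 3: at line 3 remove [vrxi] add [jochm,qrbiz] -> 11 lines: ffvav jpna fmjr ejx jochm qrbiz xpaio wsgu tcznf ysgr oof
Hunk 4: at line 3 remove [ejx,jochm,qrbiz] add [csuk,bai,kdjfl] -> 11 lines: ffvav jpna fmjr csuk bai kdjfl xpaio wsgu tcznf ysgr oof
Hunk 5: at line 7 remove [tcznf] add [qtak,hqpx] -> 12 lines: ffvav jpna fmjr csuk bai kdjfl xpaio wsgu qtak hqpx ysgr oof
Hunk 6: at line 4 remove [kdjfl] add [ihyg] -> 12 lines: ffvav jpna fmjr csuk bai ihyg xpaio wsgu qtak hqpx ysgr oof
Hunk 7: at line 8 remove [qtak] add [eyvr,cey,jbsw] -> 14 lines: ffvav jpna fmjr csuk bai ihyg xpaio wsgu eyvr cey jbsw hqpx ysgr oof
Final line 4: csuk

Answer: csuk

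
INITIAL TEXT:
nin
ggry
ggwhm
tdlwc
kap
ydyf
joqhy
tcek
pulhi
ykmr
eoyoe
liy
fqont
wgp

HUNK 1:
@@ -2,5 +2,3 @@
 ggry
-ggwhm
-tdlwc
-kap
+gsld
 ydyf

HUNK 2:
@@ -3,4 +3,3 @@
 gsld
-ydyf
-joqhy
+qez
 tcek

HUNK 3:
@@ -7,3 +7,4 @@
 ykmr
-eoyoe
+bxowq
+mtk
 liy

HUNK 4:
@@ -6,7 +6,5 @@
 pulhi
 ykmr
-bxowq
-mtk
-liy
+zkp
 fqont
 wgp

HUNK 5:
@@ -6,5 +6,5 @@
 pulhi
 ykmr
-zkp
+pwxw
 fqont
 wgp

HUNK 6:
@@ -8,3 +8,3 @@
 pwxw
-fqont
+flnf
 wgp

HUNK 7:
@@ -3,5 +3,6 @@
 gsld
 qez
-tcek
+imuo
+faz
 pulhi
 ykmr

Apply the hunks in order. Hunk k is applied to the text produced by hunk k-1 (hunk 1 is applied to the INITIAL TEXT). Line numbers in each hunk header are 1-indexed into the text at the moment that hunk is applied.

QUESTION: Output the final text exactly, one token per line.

Hunk 1: at line 2 remove [ggwhm,tdlwc,kap] add [gsld] -> 12 lines: nin ggry gsld ydyf joqhy tcek pulhi ykmr eoyoe liy fqont wgp
Hunk 2: at line 3 remove [ydyf,joqhy] add [qez] -> 11 lines: nin ggry gsld qez tcek pulhi ykmr eoyoe liy fqont wgp
Hunk 3: at line 7 remove [eoyoe] add [bxowq,mtk] -> 12 lines: nin ggry gsld qez tcek pulhi ykmr bxowq mtk liy fqont wgp
Hunk 4: at line 6 remove [bxowq,mtk,liy] add [zkp] -> 10 lines: nin ggry gsld qez tcek pulhi ykmr zkp fqont wgp
Hunk 5: at line 6 remove [zkp] add [pwxw] -> 10 lines: nin ggry gsld qez tcek pulhi ykmr pwxw fqont wgp
Hunk 6: at line 8 remove [fqont] add [flnf] -> 10 lines: nin ggry gsld qez tcek pulhi ykmr pwxw flnf wgp
Hunk 7: at line 3 remove [tcek] add [imuo,faz] -> 11 lines: nin ggry gsld qez imuo faz pulhi ykmr pwxw flnf wgp

Answer: nin
ggry
gsld
qez
imuo
faz
pulhi
ykmr
pwxw
flnf
wgp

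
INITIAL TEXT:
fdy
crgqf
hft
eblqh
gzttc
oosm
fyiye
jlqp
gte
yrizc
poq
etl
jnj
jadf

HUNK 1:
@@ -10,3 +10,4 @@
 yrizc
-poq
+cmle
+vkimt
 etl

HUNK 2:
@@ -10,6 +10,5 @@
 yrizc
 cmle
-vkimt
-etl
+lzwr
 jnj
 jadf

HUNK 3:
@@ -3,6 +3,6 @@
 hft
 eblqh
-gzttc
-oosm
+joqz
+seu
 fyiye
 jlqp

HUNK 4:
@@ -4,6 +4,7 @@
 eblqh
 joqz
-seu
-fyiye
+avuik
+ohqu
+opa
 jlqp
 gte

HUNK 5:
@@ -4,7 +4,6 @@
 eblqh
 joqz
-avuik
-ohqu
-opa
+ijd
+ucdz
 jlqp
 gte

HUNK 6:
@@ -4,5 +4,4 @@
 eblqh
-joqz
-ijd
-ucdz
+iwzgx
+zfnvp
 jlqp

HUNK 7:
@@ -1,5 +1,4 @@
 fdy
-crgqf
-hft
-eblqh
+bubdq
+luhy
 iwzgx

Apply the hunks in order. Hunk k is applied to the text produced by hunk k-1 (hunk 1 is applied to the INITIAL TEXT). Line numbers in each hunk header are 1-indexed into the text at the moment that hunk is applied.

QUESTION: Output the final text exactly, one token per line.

Answer: fdy
bubdq
luhy
iwzgx
zfnvp
jlqp
gte
yrizc
cmle
lzwr
jnj
jadf

Derivation:
Hunk 1: at line 10 remove [poq] add [cmle,vkimt] -> 15 lines: fdy crgqf hft eblqh gzttc oosm fyiye jlqp gte yrizc cmle vkimt etl jnj jadf
Hunk 2: at line 10 remove [vkimt,etl] add [lzwr] -> 14 lines: fdy crgqf hft eblqh gzttc oosm fyiye jlqp gte yrizc cmle lzwr jnj jadf
Hunk 3: at line 3 remove [gzttc,oosm] add [joqz,seu] -> 14 lines: fdy crgqf hft eblqh joqz seu fyiye jlqp gte yrizc cmle lzwr jnj jadf
Hunk 4: at line 4 remove [seu,fyiye] add [avuik,ohqu,opa] -> 15 lines: fdy crgqf hft eblqh joqz avuik ohqu opa jlqp gte yrizc cmle lzwr jnj jadf
Hunk 5: at line 4 remove [avuik,ohqu,opa] add [ijd,ucdz] -> 14 lines: fdy crgqf hft eblqh joqz ijd ucdz jlqp gte yrizc cmle lzwr jnj jadf
Hunk 6: at line 4 remove [joqz,ijd,ucdz] add [iwzgx,zfnvp] -> 13 lines: fdy crgqf hft eblqh iwzgx zfnvp jlqp gte yrizc cmle lzwr jnj jadf
Hunk 7: at line 1 remove [crgqf,hft,eblqh] add [bubdq,luhy] -> 12 lines: fdy bubdq luhy iwzgx zfnvp jlqp gte yrizc cmle lzwr jnj jadf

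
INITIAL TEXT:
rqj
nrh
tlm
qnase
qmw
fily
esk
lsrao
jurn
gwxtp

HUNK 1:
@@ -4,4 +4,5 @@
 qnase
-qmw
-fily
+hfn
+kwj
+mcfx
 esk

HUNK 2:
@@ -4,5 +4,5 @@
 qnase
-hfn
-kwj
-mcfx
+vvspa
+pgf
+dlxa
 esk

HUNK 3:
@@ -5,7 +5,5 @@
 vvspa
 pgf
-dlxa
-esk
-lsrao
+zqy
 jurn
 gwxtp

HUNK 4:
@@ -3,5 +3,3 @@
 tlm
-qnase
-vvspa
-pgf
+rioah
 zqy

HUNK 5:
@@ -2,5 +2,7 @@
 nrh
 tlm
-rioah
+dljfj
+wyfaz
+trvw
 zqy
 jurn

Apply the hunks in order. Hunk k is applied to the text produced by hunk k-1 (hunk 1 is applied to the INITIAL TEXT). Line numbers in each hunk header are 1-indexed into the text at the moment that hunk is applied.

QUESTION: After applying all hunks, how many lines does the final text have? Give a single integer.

Hunk 1: at line 4 remove [qmw,fily] add [hfn,kwj,mcfx] -> 11 lines: rqj nrh tlm qnase hfn kwj mcfx esk lsrao jurn gwxtp
Hunk 2: at line 4 remove [hfn,kwj,mcfx] add [vvspa,pgf,dlxa] -> 11 lines: rqj nrh tlm qnase vvspa pgf dlxa esk lsrao jurn gwxtp
Hunk 3: at line 5 remove [dlxa,esk,lsrao] add [zqy] -> 9 lines: rqj nrh tlm qnase vvspa pgf zqy jurn gwxtp
Hunk 4: at line 3 remove [qnase,vvspa,pgf] add [rioah] -> 7 lines: rqj nrh tlm rioah zqy jurn gwxtp
Hunk 5: at line 2 remove [rioah] add [dljfj,wyfaz,trvw] -> 9 lines: rqj nrh tlm dljfj wyfaz trvw zqy jurn gwxtp
Final line count: 9

Answer: 9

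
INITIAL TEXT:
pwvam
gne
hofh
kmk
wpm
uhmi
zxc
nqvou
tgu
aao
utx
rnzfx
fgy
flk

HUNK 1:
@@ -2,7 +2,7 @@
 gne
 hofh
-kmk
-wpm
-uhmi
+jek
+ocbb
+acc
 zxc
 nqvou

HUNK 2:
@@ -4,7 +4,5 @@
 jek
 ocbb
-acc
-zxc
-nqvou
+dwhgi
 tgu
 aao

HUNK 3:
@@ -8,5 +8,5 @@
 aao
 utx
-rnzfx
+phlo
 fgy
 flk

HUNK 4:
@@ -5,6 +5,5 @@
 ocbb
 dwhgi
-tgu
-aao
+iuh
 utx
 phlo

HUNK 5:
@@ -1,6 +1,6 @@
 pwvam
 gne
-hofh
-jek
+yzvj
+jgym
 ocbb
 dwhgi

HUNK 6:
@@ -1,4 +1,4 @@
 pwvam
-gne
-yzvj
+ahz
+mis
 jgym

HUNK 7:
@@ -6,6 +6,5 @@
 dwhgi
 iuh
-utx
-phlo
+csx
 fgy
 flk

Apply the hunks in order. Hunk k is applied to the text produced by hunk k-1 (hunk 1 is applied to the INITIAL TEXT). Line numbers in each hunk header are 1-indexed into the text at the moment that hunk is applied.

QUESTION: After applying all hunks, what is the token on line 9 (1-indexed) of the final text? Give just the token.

Hunk 1: at line 2 remove [kmk,wpm,uhmi] add [jek,ocbb,acc] -> 14 lines: pwvam gne hofh jek ocbb acc zxc nqvou tgu aao utx rnzfx fgy flk
Hunk 2: at line 4 remove [acc,zxc,nqvou] add [dwhgi] -> 12 lines: pwvam gne hofh jek ocbb dwhgi tgu aao utx rnzfx fgy flk
Hunk 3: at line 8 remove [rnzfx] add [phlo] -> 12 lines: pwvam gne hofh jek ocbb dwhgi tgu aao utx phlo fgy flk
Hunk 4: at line 5 remove [tgu,aao] add [iuh] -> 11 lines: pwvam gne hofh jek ocbb dwhgi iuh utx phlo fgy flk
Hunk 5: at line 1 remove [hofh,jek] add [yzvj,jgym] -> 11 lines: pwvam gne yzvj jgym ocbb dwhgi iuh utx phlo fgy flk
Hunk 6: at line 1 remove [gne,yzvj] add [ahz,mis] -> 11 lines: pwvam ahz mis jgym ocbb dwhgi iuh utx phlo fgy flk
Hunk 7: at line 6 remove [utx,phlo] add [csx] -> 10 lines: pwvam ahz mis jgym ocbb dwhgi iuh csx fgy flk
Final line 9: fgy

Answer: fgy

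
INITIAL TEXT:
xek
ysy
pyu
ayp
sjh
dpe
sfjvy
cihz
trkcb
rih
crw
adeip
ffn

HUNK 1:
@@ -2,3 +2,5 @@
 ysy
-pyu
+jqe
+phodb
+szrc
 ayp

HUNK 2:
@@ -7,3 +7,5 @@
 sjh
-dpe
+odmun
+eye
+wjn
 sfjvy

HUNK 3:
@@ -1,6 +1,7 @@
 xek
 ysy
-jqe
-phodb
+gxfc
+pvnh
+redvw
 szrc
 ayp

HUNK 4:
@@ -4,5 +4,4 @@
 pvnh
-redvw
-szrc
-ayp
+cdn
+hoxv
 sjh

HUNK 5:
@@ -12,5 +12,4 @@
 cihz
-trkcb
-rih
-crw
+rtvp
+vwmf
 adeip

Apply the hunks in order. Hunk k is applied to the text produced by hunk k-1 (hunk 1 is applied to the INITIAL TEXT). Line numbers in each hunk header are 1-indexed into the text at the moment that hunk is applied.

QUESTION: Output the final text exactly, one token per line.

Answer: xek
ysy
gxfc
pvnh
cdn
hoxv
sjh
odmun
eye
wjn
sfjvy
cihz
rtvp
vwmf
adeip
ffn

Derivation:
Hunk 1: at line 2 remove [pyu] add [jqe,phodb,szrc] -> 15 lines: xek ysy jqe phodb szrc ayp sjh dpe sfjvy cihz trkcb rih crw adeip ffn
Hunk 2: at line 7 remove [dpe] add [odmun,eye,wjn] -> 17 lines: xek ysy jqe phodb szrc ayp sjh odmun eye wjn sfjvy cihz trkcb rih crw adeip ffn
Hunk 3: at line 1 remove [jqe,phodb] add [gxfc,pvnh,redvw] -> 18 lines: xek ysy gxfc pvnh redvw szrc ayp sjh odmun eye wjn sfjvy cihz trkcb rih crw adeip ffn
Hunk 4: at line 4 remove [redvw,szrc,ayp] add [cdn,hoxv] -> 17 lines: xek ysy gxfc pvnh cdn hoxv sjh odmun eye wjn sfjvy cihz trkcb rih crw adeip ffn
Hunk 5: at line 12 remove [trkcb,rih,crw] add [rtvp,vwmf] -> 16 lines: xek ysy gxfc pvnh cdn hoxv sjh odmun eye wjn sfjvy cihz rtvp vwmf adeip ffn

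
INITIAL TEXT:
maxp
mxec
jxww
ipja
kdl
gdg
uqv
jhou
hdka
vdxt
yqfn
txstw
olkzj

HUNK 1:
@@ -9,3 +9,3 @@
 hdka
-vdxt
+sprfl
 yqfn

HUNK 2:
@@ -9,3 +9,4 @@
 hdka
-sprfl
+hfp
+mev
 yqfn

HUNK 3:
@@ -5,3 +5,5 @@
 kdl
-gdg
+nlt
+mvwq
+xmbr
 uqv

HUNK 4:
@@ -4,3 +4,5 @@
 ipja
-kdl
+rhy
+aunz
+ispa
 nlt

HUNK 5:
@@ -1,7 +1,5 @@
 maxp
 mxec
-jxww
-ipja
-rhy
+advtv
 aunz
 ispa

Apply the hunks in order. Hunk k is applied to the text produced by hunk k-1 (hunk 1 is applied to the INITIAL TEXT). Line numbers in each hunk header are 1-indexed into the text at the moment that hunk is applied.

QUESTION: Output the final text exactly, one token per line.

Answer: maxp
mxec
advtv
aunz
ispa
nlt
mvwq
xmbr
uqv
jhou
hdka
hfp
mev
yqfn
txstw
olkzj

Derivation:
Hunk 1: at line 9 remove [vdxt] add [sprfl] -> 13 lines: maxp mxec jxww ipja kdl gdg uqv jhou hdka sprfl yqfn txstw olkzj
Hunk 2: at line 9 remove [sprfl] add [hfp,mev] -> 14 lines: maxp mxec jxww ipja kdl gdg uqv jhou hdka hfp mev yqfn txstw olkzj
Hunk 3: at line 5 remove [gdg] add [nlt,mvwq,xmbr] -> 16 lines: maxp mxec jxww ipja kdl nlt mvwq xmbr uqv jhou hdka hfp mev yqfn txstw olkzj
Hunk 4: at line 4 remove [kdl] add [rhy,aunz,ispa] -> 18 lines: maxp mxec jxww ipja rhy aunz ispa nlt mvwq xmbr uqv jhou hdka hfp mev yqfn txstw olkzj
Hunk 5: at line 1 remove [jxww,ipja,rhy] add [advtv] -> 16 lines: maxp mxec advtv aunz ispa nlt mvwq xmbr uqv jhou hdka hfp mev yqfn txstw olkzj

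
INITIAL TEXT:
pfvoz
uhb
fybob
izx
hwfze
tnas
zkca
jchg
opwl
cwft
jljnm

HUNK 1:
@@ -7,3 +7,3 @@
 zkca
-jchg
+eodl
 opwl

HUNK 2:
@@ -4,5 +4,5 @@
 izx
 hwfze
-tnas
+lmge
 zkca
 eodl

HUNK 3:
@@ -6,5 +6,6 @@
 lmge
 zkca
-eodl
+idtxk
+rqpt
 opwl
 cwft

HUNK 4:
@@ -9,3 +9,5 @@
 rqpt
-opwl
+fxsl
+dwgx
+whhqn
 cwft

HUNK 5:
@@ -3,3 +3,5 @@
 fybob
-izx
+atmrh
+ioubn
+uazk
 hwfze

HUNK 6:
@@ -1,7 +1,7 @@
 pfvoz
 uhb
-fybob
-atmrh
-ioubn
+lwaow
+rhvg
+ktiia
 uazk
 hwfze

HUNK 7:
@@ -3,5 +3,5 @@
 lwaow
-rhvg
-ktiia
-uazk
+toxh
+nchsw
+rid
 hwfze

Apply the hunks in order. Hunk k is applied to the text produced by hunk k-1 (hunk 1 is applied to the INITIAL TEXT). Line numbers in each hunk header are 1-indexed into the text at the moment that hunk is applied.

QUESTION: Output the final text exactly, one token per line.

Hunk 1: at line 7 remove [jchg] add [eodl] -> 11 lines: pfvoz uhb fybob izx hwfze tnas zkca eodl opwl cwft jljnm
Hunk 2: at line 4 remove [tnas] add [lmge] -> 11 lines: pfvoz uhb fybob izx hwfze lmge zkca eodl opwl cwft jljnm
Hunk 3: at line 6 remove [eodl] add [idtxk,rqpt] -> 12 lines: pfvoz uhb fybob izx hwfze lmge zkca idtxk rqpt opwl cwft jljnm
Hunk 4: at line 9 remove [opwl] add [fxsl,dwgx,whhqn] -> 14 lines: pfvoz uhb fybob izx hwfze lmge zkca idtxk rqpt fxsl dwgx whhqn cwft jljnm
Hunk 5: at line 3 remove [izx] add [atmrh,ioubn,uazk] -> 16 lines: pfvoz uhb fybob atmrh ioubn uazk hwfze lmge zkca idtxk rqpt fxsl dwgx whhqn cwft jljnm
Hunk 6: at line 1 remove [fybob,atmrh,ioubn] add [lwaow,rhvg,ktiia] -> 16 lines: pfvoz uhb lwaow rhvg ktiia uazk hwfze lmge zkca idtxk rqpt fxsl dwgx whhqn cwft jljnm
Hunk 7: at line 3 remove [rhvg,ktiia,uazk] add [toxh,nchsw,rid] -> 16 lines: pfvoz uhb lwaow toxh nchsw rid hwfze lmge zkca idtxk rqpt fxsl dwgx whhqn cwft jljnm

Answer: pfvoz
uhb
lwaow
toxh
nchsw
rid
hwfze
lmge
zkca
idtxk
rqpt
fxsl
dwgx
whhqn
cwft
jljnm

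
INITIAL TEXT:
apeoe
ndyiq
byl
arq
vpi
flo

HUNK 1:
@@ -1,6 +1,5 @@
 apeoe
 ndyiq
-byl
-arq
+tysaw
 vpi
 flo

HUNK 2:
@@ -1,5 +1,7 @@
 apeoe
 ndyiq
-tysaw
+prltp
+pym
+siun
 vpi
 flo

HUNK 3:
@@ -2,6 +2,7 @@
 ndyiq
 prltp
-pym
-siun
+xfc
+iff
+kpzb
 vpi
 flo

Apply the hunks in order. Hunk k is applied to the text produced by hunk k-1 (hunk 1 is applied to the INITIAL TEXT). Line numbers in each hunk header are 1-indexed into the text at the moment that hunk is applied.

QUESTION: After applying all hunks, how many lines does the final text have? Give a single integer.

Answer: 8

Derivation:
Hunk 1: at line 1 remove [byl,arq] add [tysaw] -> 5 lines: apeoe ndyiq tysaw vpi flo
Hunk 2: at line 1 remove [tysaw] add [prltp,pym,siun] -> 7 lines: apeoe ndyiq prltp pym siun vpi flo
Hunk 3: at line 2 remove [pym,siun] add [xfc,iff,kpzb] -> 8 lines: apeoe ndyiq prltp xfc iff kpzb vpi flo
Final line count: 8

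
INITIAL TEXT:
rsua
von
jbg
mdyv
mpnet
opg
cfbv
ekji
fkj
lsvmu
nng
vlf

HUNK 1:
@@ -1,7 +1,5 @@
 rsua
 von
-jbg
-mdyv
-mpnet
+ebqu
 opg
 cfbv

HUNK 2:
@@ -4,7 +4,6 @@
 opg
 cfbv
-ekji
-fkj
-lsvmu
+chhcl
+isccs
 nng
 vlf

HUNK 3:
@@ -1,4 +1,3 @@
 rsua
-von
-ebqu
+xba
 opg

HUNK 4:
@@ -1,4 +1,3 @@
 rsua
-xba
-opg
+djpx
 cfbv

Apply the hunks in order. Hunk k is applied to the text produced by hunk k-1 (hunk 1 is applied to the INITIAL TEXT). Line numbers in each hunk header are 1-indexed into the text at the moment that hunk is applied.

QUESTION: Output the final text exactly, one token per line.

Answer: rsua
djpx
cfbv
chhcl
isccs
nng
vlf

Derivation:
Hunk 1: at line 1 remove [jbg,mdyv,mpnet] add [ebqu] -> 10 lines: rsua von ebqu opg cfbv ekji fkj lsvmu nng vlf
Hunk 2: at line 4 remove [ekji,fkj,lsvmu] add [chhcl,isccs] -> 9 lines: rsua von ebqu opg cfbv chhcl isccs nng vlf
Hunk 3: at line 1 remove [von,ebqu] add [xba] -> 8 lines: rsua xba opg cfbv chhcl isccs nng vlf
Hunk 4: at line 1 remove [xba,opg] add [djpx] -> 7 lines: rsua djpx cfbv chhcl isccs nng vlf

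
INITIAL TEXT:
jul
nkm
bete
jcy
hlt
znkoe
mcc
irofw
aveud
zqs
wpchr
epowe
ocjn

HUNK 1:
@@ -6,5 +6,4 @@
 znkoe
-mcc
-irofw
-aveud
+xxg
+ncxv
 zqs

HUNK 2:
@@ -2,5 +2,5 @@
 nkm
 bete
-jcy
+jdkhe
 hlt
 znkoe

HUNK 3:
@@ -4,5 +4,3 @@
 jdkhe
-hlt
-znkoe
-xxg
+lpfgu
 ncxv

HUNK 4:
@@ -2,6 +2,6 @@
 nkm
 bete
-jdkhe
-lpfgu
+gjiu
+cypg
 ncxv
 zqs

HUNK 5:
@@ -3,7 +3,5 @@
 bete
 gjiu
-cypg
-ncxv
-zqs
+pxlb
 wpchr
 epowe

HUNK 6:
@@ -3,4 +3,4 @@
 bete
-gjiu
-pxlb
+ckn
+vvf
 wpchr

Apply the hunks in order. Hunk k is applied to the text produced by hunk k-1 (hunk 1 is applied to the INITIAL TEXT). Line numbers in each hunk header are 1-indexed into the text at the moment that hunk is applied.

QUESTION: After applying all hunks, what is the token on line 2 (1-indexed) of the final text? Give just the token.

Answer: nkm

Derivation:
Hunk 1: at line 6 remove [mcc,irofw,aveud] add [xxg,ncxv] -> 12 lines: jul nkm bete jcy hlt znkoe xxg ncxv zqs wpchr epowe ocjn
Hunk 2: at line 2 remove [jcy] add [jdkhe] -> 12 lines: jul nkm bete jdkhe hlt znkoe xxg ncxv zqs wpchr epowe ocjn
Hunk 3: at line 4 remove [hlt,znkoe,xxg] add [lpfgu] -> 10 lines: jul nkm bete jdkhe lpfgu ncxv zqs wpchr epowe ocjn
Hunk 4: at line 2 remove [jdkhe,lpfgu] add [gjiu,cypg] -> 10 lines: jul nkm bete gjiu cypg ncxv zqs wpchr epowe ocjn
Hunk 5: at line 3 remove [cypg,ncxv,zqs] add [pxlb] -> 8 lines: jul nkm bete gjiu pxlb wpchr epowe ocjn
Hunk 6: at line 3 remove [gjiu,pxlb] add [ckn,vvf] -> 8 lines: jul nkm bete ckn vvf wpchr epowe ocjn
Final line 2: nkm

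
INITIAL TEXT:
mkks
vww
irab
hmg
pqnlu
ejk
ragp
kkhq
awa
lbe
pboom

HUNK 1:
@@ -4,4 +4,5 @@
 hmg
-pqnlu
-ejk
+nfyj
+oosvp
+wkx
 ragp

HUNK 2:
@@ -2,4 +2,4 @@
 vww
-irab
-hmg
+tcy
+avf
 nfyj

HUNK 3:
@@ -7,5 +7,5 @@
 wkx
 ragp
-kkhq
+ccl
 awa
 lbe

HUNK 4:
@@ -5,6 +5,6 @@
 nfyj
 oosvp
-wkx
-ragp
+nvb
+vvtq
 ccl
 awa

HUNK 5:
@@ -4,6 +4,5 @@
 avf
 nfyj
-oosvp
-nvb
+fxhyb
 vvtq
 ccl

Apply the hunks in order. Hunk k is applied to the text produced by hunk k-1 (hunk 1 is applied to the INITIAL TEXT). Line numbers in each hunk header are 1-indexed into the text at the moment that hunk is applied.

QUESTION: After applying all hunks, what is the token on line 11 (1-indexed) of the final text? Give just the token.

Hunk 1: at line 4 remove [pqnlu,ejk] add [nfyj,oosvp,wkx] -> 12 lines: mkks vww irab hmg nfyj oosvp wkx ragp kkhq awa lbe pboom
Hunk 2: at line 2 remove [irab,hmg] add [tcy,avf] -> 12 lines: mkks vww tcy avf nfyj oosvp wkx ragp kkhq awa lbe pboom
Hunk 3: at line 7 remove [kkhq] add [ccl] -> 12 lines: mkks vww tcy avf nfyj oosvp wkx ragp ccl awa lbe pboom
Hunk 4: at line 5 remove [wkx,ragp] add [nvb,vvtq] -> 12 lines: mkks vww tcy avf nfyj oosvp nvb vvtq ccl awa lbe pboom
Hunk 5: at line 4 remove [oosvp,nvb] add [fxhyb] -> 11 lines: mkks vww tcy avf nfyj fxhyb vvtq ccl awa lbe pboom
Final line 11: pboom

Answer: pboom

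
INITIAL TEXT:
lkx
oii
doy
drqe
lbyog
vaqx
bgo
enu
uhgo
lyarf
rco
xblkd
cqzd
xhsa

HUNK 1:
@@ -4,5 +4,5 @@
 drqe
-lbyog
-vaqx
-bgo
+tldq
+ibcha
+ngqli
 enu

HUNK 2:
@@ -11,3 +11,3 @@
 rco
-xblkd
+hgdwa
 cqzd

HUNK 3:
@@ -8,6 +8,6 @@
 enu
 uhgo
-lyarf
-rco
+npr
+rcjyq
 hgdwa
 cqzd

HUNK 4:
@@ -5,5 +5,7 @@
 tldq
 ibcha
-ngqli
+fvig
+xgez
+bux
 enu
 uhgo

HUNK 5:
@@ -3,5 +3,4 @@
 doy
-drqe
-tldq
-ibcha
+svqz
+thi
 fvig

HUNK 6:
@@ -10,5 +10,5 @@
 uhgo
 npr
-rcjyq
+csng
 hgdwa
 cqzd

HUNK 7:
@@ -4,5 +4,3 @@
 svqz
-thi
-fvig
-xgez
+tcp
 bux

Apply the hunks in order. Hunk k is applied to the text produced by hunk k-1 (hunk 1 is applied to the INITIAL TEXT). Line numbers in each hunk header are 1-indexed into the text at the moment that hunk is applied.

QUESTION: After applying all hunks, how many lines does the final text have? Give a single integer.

Hunk 1: at line 4 remove [lbyog,vaqx,bgo] add [tldq,ibcha,ngqli] -> 14 lines: lkx oii doy drqe tldq ibcha ngqli enu uhgo lyarf rco xblkd cqzd xhsa
Hunk 2: at line 11 remove [xblkd] add [hgdwa] -> 14 lines: lkx oii doy drqe tldq ibcha ngqli enu uhgo lyarf rco hgdwa cqzd xhsa
Hunk 3: at line 8 remove [lyarf,rco] add [npr,rcjyq] -> 14 lines: lkx oii doy drqe tldq ibcha ngqli enu uhgo npr rcjyq hgdwa cqzd xhsa
Hunk 4: at line 5 remove [ngqli] add [fvig,xgez,bux] -> 16 lines: lkx oii doy drqe tldq ibcha fvig xgez bux enu uhgo npr rcjyq hgdwa cqzd xhsa
Hunk 5: at line 3 remove [drqe,tldq,ibcha] add [svqz,thi] -> 15 lines: lkx oii doy svqz thi fvig xgez bux enu uhgo npr rcjyq hgdwa cqzd xhsa
Hunk 6: at line 10 remove [rcjyq] add [csng] -> 15 lines: lkx oii doy svqz thi fvig xgez bux enu uhgo npr csng hgdwa cqzd xhsa
Hunk 7: at line 4 remove [thi,fvig,xgez] add [tcp] -> 13 lines: lkx oii doy svqz tcp bux enu uhgo npr csng hgdwa cqzd xhsa
Final line count: 13

Answer: 13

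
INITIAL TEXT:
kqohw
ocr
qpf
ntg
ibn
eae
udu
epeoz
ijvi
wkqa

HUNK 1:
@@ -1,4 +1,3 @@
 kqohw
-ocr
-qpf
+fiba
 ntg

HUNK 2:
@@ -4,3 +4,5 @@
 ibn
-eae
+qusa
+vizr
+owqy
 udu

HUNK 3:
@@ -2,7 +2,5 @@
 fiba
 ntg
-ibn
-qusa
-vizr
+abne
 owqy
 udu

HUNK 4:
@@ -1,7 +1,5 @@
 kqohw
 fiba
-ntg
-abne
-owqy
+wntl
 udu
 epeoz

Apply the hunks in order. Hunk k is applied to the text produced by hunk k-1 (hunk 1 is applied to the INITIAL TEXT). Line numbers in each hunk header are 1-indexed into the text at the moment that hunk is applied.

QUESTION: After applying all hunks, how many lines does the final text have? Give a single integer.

Answer: 7

Derivation:
Hunk 1: at line 1 remove [ocr,qpf] add [fiba] -> 9 lines: kqohw fiba ntg ibn eae udu epeoz ijvi wkqa
Hunk 2: at line 4 remove [eae] add [qusa,vizr,owqy] -> 11 lines: kqohw fiba ntg ibn qusa vizr owqy udu epeoz ijvi wkqa
Hunk 3: at line 2 remove [ibn,qusa,vizr] add [abne] -> 9 lines: kqohw fiba ntg abne owqy udu epeoz ijvi wkqa
Hunk 4: at line 1 remove [ntg,abne,owqy] add [wntl] -> 7 lines: kqohw fiba wntl udu epeoz ijvi wkqa
Final line count: 7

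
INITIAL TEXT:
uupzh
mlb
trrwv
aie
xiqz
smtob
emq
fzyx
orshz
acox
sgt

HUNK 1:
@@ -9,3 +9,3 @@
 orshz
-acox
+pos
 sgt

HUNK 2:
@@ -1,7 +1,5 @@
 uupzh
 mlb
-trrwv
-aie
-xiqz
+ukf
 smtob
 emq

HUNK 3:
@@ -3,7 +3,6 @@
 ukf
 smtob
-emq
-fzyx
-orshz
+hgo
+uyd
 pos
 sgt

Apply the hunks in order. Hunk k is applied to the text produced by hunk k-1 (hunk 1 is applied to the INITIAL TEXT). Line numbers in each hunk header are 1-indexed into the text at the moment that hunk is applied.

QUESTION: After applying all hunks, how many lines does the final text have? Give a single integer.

Answer: 8

Derivation:
Hunk 1: at line 9 remove [acox] add [pos] -> 11 lines: uupzh mlb trrwv aie xiqz smtob emq fzyx orshz pos sgt
Hunk 2: at line 1 remove [trrwv,aie,xiqz] add [ukf] -> 9 lines: uupzh mlb ukf smtob emq fzyx orshz pos sgt
Hunk 3: at line 3 remove [emq,fzyx,orshz] add [hgo,uyd] -> 8 lines: uupzh mlb ukf smtob hgo uyd pos sgt
Final line count: 8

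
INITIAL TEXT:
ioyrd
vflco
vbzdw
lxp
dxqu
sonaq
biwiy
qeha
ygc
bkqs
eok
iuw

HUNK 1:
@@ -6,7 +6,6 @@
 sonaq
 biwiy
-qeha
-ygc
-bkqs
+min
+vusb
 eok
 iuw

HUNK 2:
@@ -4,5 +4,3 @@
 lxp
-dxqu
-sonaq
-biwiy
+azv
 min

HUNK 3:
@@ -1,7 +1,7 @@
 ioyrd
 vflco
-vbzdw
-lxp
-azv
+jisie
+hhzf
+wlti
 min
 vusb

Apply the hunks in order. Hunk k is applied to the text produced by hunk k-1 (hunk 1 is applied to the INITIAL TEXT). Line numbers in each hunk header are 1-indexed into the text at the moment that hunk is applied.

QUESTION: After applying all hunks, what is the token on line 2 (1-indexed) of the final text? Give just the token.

Answer: vflco

Derivation:
Hunk 1: at line 6 remove [qeha,ygc,bkqs] add [min,vusb] -> 11 lines: ioyrd vflco vbzdw lxp dxqu sonaq biwiy min vusb eok iuw
Hunk 2: at line 4 remove [dxqu,sonaq,biwiy] add [azv] -> 9 lines: ioyrd vflco vbzdw lxp azv min vusb eok iuw
Hunk 3: at line 1 remove [vbzdw,lxp,azv] add [jisie,hhzf,wlti] -> 9 lines: ioyrd vflco jisie hhzf wlti min vusb eok iuw
Final line 2: vflco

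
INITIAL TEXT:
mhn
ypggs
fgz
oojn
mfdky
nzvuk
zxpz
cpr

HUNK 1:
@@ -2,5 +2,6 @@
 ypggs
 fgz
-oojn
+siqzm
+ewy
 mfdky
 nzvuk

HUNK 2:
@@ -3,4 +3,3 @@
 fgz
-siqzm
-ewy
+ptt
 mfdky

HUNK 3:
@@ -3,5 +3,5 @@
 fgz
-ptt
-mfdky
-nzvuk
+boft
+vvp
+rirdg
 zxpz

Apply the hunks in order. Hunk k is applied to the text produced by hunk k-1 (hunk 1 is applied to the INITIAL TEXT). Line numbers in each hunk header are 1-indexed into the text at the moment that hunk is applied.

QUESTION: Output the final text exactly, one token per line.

Hunk 1: at line 2 remove [oojn] add [siqzm,ewy] -> 9 lines: mhn ypggs fgz siqzm ewy mfdky nzvuk zxpz cpr
Hunk 2: at line 3 remove [siqzm,ewy] add [ptt] -> 8 lines: mhn ypggs fgz ptt mfdky nzvuk zxpz cpr
Hunk 3: at line 3 remove [ptt,mfdky,nzvuk] add [boft,vvp,rirdg] -> 8 lines: mhn ypggs fgz boft vvp rirdg zxpz cpr

Answer: mhn
ypggs
fgz
boft
vvp
rirdg
zxpz
cpr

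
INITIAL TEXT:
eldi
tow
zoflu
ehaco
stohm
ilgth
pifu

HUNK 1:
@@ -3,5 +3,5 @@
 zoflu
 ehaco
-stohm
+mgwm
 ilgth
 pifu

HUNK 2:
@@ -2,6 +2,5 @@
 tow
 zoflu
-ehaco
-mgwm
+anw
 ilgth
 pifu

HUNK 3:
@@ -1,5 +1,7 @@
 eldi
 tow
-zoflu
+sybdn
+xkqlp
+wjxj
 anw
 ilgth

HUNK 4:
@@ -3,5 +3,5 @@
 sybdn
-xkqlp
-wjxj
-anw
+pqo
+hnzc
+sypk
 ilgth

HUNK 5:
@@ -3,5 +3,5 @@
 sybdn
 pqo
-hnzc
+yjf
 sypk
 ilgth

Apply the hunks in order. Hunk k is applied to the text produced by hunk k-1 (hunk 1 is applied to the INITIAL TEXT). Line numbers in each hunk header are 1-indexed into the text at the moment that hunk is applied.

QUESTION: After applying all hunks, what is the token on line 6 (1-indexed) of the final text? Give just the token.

Hunk 1: at line 3 remove [stohm] add [mgwm] -> 7 lines: eldi tow zoflu ehaco mgwm ilgth pifu
Hunk 2: at line 2 remove [ehaco,mgwm] add [anw] -> 6 lines: eldi tow zoflu anw ilgth pifu
Hunk 3: at line 1 remove [zoflu] add [sybdn,xkqlp,wjxj] -> 8 lines: eldi tow sybdn xkqlp wjxj anw ilgth pifu
Hunk 4: at line 3 remove [xkqlp,wjxj,anw] add [pqo,hnzc,sypk] -> 8 lines: eldi tow sybdn pqo hnzc sypk ilgth pifu
Hunk 5: at line 3 remove [hnzc] add [yjf] -> 8 lines: eldi tow sybdn pqo yjf sypk ilgth pifu
Final line 6: sypk

Answer: sypk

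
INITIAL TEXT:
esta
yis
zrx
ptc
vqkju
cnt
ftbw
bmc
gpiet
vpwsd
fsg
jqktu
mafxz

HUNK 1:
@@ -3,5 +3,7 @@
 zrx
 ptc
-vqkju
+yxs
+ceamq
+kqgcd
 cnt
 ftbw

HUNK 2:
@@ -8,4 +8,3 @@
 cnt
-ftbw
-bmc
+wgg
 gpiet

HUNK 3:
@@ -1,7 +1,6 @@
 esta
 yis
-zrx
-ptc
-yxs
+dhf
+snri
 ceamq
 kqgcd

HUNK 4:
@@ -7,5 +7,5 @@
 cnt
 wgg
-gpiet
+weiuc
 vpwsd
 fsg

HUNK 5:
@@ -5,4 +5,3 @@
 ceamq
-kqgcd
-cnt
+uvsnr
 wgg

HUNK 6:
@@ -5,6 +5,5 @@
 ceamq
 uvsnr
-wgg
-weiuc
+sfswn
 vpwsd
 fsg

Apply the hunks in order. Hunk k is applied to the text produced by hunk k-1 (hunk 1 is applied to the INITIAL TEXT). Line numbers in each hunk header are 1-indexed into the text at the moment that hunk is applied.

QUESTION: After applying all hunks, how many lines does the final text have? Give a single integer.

Answer: 11

Derivation:
Hunk 1: at line 3 remove [vqkju] add [yxs,ceamq,kqgcd] -> 15 lines: esta yis zrx ptc yxs ceamq kqgcd cnt ftbw bmc gpiet vpwsd fsg jqktu mafxz
Hunk 2: at line 8 remove [ftbw,bmc] add [wgg] -> 14 lines: esta yis zrx ptc yxs ceamq kqgcd cnt wgg gpiet vpwsd fsg jqktu mafxz
Hunk 3: at line 1 remove [zrx,ptc,yxs] add [dhf,snri] -> 13 lines: esta yis dhf snri ceamq kqgcd cnt wgg gpiet vpwsd fsg jqktu mafxz
Hunk 4: at line 7 remove [gpiet] add [weiuc] -> 13 lines: esta yis dhf snri ceamq kqgcd cnt wgg weiuc vpwsd fsg jqktu mafxz
Hunk 5: at line 5 remove [kqgcd,cnt] add [uvsnr] -> 12 lines: esta yis dhf snri ceamq uvsnr wgg weiuc vpwsd fsg jqktu mafxz
Hunk 6: at line 5 remove [wgg,weiuc] add [sfswn] -> 11 lines: esta yis dhf snri ceamq uvsnr sfswn vpwsd fsg jqktu mafxz
Final line count: 11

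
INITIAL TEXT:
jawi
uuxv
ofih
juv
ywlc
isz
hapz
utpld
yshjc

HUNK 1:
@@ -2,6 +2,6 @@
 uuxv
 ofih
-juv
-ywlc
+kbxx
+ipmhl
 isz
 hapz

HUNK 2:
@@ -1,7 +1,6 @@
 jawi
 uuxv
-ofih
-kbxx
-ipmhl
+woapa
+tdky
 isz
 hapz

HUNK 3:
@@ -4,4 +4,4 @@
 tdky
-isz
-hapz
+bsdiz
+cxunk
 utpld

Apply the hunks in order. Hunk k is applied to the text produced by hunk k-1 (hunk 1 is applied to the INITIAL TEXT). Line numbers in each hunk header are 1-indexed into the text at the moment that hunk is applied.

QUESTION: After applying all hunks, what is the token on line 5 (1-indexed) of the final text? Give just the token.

Hunk 1: at line 2 remove [juv,ywlc] add [kbxx,ipmhl] -> 9 lines: jawi uuxv ofih kbxx ipmhl isz hapz utpld yshjc
Hunk 2: at line 1 remove [ofih,kbxx,ipmhl] add [woapa,tdky] -> 8 lines: jawi uuxv woapa tdky isz hapz utpld yshjc
Hunk 3: at line 4 remove [isz,hapz] add [bsdiz,cxunk] -> 8 lines: jawi uuxv woapa tdky bsdiz cxunk utpld yshjc
Final line 5: bsdiz

Answer: bsdiz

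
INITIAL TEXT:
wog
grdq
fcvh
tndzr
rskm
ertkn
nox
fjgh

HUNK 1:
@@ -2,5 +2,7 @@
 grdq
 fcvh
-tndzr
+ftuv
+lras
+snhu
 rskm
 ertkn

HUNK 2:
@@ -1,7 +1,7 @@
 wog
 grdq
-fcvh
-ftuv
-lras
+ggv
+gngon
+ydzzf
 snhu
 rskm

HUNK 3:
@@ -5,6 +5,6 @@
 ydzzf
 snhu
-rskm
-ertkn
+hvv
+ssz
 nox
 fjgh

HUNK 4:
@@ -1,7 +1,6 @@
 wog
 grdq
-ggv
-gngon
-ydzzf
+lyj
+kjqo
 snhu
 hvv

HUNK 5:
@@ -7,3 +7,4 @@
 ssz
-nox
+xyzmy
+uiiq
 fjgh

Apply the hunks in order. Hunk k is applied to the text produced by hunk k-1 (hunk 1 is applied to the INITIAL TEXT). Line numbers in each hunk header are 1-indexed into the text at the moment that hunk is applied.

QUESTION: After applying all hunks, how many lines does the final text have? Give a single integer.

Answer: 10

Derivation:
Hunk 1: at line 2 remove [tndzr] add [ftuv,lras,snhu] -> 10 lines: wog grdq fcvh ftuv lras snhu rskm ertkn nox fjgh
Hunk 2: at line 1 remove [fcvh,ftuv,lras] add [ggv,gngon,ydzzf] -> 10 lines: wog grdq ggv gngon ydzzf snhu rskm ertkn nox fjgh
Hunk 3: at line 5 remove [rskm,ertkn] add [hvv,ssz] -> 10 lines: wog grdq ggv gngon ydzzf snhu hvv ssz nox fjgh
Hunk 4: at line 1 remove [ggv,gngon,ydzzf] add [lyj,kjqo] -> 9 lines: wog grdq lyj kjqo snhu hvv ssz nox fjgh
Hunk 5: at line 7 remove [nox] add [xyzmy,uiiq] -> 10 lines: wog grdq lyj kjqo snhu hvv ssz xyzmy uiiq fjgh
Final line count: 10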